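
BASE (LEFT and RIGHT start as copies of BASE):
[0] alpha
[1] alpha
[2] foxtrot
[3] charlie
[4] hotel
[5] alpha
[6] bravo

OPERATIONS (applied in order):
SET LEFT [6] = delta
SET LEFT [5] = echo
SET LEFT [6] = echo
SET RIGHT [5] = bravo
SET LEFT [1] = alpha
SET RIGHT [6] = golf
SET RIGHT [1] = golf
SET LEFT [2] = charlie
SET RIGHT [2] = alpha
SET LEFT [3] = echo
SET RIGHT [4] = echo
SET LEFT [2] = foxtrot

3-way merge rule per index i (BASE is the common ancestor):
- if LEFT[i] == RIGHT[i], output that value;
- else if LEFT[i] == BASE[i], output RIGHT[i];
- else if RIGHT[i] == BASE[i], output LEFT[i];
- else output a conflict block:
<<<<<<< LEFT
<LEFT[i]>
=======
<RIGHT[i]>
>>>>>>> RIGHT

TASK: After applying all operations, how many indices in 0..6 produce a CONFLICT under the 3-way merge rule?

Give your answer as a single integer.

Answer: 2

Derivation:
Final LEFT:  [alpha, alpha, foxtrot, echo, hotel, echo, echo]
Final RIGHT: [alpha, golf, alpha, charlie, echo, bravo, golf]
i=0: L=alpha R=alpha -> agree -> alpha
i=1: L=alpha=BASE, R=golf -> take RIGHT -> golf
i=2: L=foxtrot=BASE, R=alpha -> take RIGHT -> alpha
i=3: L=echo, R=charlie=BASE -> take LEFT -> echo
i=4: L=hotel=BASE, R=echo -> take RIGHT -> echo
i=5: BASE=alpha L=echo R=bravo all differ -> CONFLICT
i=6: BASE=bravo L=echo R=golf all differ -> CONFLICT
Conflict count: 2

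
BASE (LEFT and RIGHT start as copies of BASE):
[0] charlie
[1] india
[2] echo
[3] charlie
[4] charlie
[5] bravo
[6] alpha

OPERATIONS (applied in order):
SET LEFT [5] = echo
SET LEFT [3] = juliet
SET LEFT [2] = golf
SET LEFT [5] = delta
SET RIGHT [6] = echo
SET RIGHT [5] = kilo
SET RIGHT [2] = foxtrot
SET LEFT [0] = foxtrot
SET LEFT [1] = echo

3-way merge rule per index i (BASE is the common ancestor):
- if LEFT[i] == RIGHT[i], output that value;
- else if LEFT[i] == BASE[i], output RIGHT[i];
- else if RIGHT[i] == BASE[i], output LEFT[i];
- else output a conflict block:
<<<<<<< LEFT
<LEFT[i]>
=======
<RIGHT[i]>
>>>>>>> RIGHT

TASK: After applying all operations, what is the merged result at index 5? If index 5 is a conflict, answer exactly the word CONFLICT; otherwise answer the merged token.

Answer: CONFLICT

Derivation:
Final LEFT:  [foxtrot, echo, golf, juliet, charlie, delta, alpha]
Final RIGHT: [charlie, india, foxtrot, charlie, charlie, kilo, echo]
i=0: L=foxtrot, R=charlie=BASE -> take LEFT -> foxtrot
i=1: L=echo, R=india=BASE -> take LEFT -> echo
i=2: BASE=echo L=golf R=foxtrot all differ -> CONFLICT
i=3: L=juliet, R=charlie=BASE -> take LEFT -> juliet
i=4: L=charlie R=charlie -> agree -> charlie
i=5: BASE=bravo L=delta R=kilo all differ -> CONFLICT
i=6: L=alpha=BASE, R=echo -> take RIGHT -> echo
Index 5 -> CONFLICT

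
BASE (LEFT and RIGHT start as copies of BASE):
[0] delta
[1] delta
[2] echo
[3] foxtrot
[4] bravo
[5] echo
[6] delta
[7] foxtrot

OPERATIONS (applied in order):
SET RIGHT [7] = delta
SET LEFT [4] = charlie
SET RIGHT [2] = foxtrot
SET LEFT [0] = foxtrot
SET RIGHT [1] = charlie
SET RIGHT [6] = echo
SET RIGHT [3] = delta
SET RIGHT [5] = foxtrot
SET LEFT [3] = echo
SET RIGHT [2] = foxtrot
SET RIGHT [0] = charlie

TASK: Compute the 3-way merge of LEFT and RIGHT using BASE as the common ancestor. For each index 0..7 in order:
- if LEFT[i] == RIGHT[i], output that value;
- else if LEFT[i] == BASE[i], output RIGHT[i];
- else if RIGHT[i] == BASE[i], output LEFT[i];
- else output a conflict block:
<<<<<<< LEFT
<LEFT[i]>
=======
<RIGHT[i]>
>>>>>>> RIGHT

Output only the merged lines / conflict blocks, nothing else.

Answer: <<<<<<< LEFT
foxtrot
=======
charlie
>>>>>>> RIGHT
charlie
foxtrot
<<<<<<< LEFT
echo
=======
delta
>>>>>>> RIGHT
charlie
foxtrot
echo
delta

Derivation:
Final LEFT:  [foxtrot, delta, echo, echo, charlie, echo, delta, foxtrot]
Final RIGHT: [charlie, charlie, foxtrot, delta, bravo, foxtrot, echo, delta]
i=0: BASE=delta L=foxtrot R=charlie all differ -> CONFLICT
i=1: L=delta=BASE, R=charlie -> take RIGHT -> charlie
i=2: L=echo=BASE, R=foxtrot -> take RIGHT -> foxtrot
i=3: BASE=foxtrot L=echo R=delta all differ -> CONFLICT
i=4: L=charlie, R=bravo=BASE -> take LEFT -> charlie
i=5: L=echo=BASE, R=foxtrot -> take RIGHT -> foxtrot
i=6: L=delta=BASE, R=echo -> take RIGHT -> echo
i=7: L=foxtrot=BASE, R=delta -> take RIGHT -> delta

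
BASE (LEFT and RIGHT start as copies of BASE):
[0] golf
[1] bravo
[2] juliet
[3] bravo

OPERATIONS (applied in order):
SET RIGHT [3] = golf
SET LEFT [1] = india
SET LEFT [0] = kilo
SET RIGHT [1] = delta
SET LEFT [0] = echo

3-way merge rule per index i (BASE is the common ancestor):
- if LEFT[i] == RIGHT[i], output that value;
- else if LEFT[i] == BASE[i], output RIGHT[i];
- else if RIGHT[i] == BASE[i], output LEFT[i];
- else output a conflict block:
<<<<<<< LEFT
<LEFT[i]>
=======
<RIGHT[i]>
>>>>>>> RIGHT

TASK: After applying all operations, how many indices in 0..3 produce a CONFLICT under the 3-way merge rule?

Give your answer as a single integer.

Final LEFT:  [echo, india, juliet, bravo]
Final RIGHT: [golf, delta, juliet, golf]
i=0: L=echo, R=golf=BASE -> take LEFT -> echo
i=1: BASE=bravo L=india R=delta all differ -> CONFLICT
i=2: L=juliet R=juliet -> agree -> juliet
i=3: L=bravo=BASE, R=golf -> take RIGHT -> golf
Conflict count: 1

Answer: 1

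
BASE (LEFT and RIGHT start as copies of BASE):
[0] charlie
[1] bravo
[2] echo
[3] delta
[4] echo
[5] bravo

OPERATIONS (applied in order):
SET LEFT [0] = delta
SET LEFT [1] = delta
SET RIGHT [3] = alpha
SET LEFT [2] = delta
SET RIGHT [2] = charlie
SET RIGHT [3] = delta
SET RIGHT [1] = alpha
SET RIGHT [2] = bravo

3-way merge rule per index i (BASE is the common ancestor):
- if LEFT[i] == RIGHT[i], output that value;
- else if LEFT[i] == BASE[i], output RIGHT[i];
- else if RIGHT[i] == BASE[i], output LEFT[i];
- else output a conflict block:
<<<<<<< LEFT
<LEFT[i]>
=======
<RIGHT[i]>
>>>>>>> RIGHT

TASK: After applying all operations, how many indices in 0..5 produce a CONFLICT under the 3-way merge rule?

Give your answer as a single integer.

Answer: 2

Derivation:
Final LEFT:  [delta, delta, delta, delta, echo, bravo]
Final RIGHT: [charlie, alpha, bravo, delta, echo, bravo]
i=0: L=delta, R=charlie=BASE -> take LEFT -> delta
i=1: BASE=bravo L=delta R=alpha all differ -> CONFLICT
i=2: BASE=echo L=delta R=bravo all differ -> CONFLICT
i=3: L=delta R=delta -> agree -> delta
i=4: L=echo R=echo -> agree -> echo
i=5: L=bravo R=bravo -> agree -> bravo
Conflict count: 2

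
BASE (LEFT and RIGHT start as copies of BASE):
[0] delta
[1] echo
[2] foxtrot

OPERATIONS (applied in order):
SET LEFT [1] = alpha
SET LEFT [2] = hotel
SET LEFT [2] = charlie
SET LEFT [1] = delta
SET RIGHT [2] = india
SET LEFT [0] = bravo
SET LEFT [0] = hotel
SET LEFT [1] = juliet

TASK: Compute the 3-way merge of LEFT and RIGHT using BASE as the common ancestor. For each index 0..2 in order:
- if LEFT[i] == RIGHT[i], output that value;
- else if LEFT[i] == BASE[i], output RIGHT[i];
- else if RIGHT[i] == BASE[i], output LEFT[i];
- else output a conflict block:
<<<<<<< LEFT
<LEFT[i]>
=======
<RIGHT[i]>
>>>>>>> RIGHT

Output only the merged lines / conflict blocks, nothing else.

Answer: hotel
juliet
<<<<<<< LEFT
charlie
=======
india
>>>>>>> RIGHT

Derivation:
Final LEFT:  [hotel, juliet, charlie]
Final RIGHT: [delta, echo, india]
i=0: L=hotel, R=delta=BASE -> take LEFT -> hotel
i=1: L=juliet, R=echo=BASE -> take LEFT -> juliet
i=2: BASE=foxtrot L=charlie R=india all differ -> CONFLICT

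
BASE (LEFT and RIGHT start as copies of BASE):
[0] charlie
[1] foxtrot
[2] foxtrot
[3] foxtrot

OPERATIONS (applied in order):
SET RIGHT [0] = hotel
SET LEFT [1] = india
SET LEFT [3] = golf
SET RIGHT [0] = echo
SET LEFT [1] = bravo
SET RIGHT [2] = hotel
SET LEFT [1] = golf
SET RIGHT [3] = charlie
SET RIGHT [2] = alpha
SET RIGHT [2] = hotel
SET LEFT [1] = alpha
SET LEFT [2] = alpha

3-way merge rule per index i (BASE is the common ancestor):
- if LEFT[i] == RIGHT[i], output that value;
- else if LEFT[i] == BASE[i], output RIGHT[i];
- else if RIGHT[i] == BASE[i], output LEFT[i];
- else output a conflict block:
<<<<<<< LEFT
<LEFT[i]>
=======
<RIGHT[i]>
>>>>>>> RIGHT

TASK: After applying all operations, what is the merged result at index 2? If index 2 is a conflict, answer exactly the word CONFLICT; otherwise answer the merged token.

Final LEFT:  [charlie, alpha, alpha, golf]
Final RIGHT: [echo, foxtrot, hotel, charlie]
i=0: L=charlie=BASE, R=echo -> take RIGHT -> echo
i=1: L=alpha, R=foxtrot=BASE -> take LEFT -> alpha
i=2: BASE=foxtrot L=alpha R=hotel all differ -> CONFLICT
i=3: BASE=foxtrot L=golf R=charlie all differ -> CONFLICT
Index 2 -> CONFLICT

Answer: CONFLICT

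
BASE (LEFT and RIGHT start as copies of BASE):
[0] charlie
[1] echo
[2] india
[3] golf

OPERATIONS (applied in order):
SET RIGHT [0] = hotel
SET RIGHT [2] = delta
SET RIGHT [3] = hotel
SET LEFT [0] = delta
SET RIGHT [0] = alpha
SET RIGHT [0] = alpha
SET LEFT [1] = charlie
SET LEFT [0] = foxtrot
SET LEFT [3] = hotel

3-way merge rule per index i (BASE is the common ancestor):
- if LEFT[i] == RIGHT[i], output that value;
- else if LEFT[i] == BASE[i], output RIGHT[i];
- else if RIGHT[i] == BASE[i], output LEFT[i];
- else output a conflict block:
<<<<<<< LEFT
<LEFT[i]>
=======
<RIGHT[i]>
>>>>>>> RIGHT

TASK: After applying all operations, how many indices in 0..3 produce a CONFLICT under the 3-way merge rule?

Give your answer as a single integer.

Answer: 1

Derivation:
Final LEFT:  [foxtrot, charlie, india, hotel]
Final RIGHT: [alpha, echo, delta, hotel]
i=0: BASE=charlie L=foxtrot R=alpha all differ -> CONFLICT
i=1: L=charlie, R=echo=BASE -> take LEFT -> charlie
i=2: L=india=BASE, R=delta -> take RIGHT -> delta
i=3: L=hotel R=hotel -> agree -> hotel
Conflict count: 1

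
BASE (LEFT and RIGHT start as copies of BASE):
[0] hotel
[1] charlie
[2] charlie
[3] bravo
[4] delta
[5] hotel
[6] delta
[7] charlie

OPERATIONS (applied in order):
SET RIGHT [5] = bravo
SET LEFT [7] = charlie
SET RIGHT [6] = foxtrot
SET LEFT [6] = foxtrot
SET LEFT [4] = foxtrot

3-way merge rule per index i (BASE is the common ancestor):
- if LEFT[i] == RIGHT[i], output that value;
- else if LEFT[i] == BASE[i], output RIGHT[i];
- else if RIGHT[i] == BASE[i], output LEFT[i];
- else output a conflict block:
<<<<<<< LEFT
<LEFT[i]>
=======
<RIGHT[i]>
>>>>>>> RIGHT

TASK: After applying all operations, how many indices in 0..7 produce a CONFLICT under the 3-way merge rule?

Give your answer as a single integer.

Final LEFT:  [hotel, charlie, charlie, bravo, foxtrot, hotel, foxtrot, charlie]
Final RIGHT: [hotel, charlie, charlie, bravo, delta, bravo, foxtrot, charlie]
i=0: L=hotel R=hotel -> agree -> hotel
i=1: L=charlie R=charlie -> agree -> charlie
i=2: L=charlie R=charlie -> agree -> charlie
i=3: L=bravo R=bravo -> agree -> bravo
i=4: L=foxtrot, R=delta=BASE -> take LEFT -> foxtrot
i=5: L=hotel=BASE, R=bravo -> take RIGHT -> bravo
i=6: L=foxtrot R=foxtrot -> agree -> foxtrot
i=7: L=charlie R=charlie -> agree -> charlie
Conflict count: 0

Answer: 0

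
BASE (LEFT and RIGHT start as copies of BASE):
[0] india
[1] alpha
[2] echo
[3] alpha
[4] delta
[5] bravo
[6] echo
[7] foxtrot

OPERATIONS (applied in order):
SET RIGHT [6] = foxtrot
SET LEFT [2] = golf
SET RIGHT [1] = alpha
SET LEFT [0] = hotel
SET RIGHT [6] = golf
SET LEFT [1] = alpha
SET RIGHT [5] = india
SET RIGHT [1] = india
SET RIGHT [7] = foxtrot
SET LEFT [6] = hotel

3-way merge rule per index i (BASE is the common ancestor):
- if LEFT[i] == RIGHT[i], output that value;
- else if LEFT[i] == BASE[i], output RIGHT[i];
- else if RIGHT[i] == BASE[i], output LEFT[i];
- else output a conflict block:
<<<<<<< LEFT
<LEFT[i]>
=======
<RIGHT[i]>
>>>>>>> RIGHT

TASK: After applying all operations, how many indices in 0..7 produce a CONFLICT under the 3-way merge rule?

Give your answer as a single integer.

Answer: 1

Derivation:
Final LEFT:  [hotel, alpha, golf, alpha, delta, bravo, hotel, foxtrot]
Final RIGHT: [india, india, echo, alpha, delta, india, golf, foxtrot]
i=0: L=hotel, R=india=BASE -> take LEFT -> hotel
i=1: L=alpha=BASE, R=india -> take RIGHT -> india
i=2: L=golf, R=echo=BASE -> take LEFT -> golf
i=3: L=alpha R=alpha -> agree -> alpha
i=4: L=delta R=delta -> agree -> delta
i=5: L=bravo=BASE, R=india -> take RIGHT -> india
i=6: BASE=echo L=hotel R=golf all differ -> CONFLICT
i=7: L=foxtrot R=foxtrot -> agree -> foxtrot
Conflict count: 1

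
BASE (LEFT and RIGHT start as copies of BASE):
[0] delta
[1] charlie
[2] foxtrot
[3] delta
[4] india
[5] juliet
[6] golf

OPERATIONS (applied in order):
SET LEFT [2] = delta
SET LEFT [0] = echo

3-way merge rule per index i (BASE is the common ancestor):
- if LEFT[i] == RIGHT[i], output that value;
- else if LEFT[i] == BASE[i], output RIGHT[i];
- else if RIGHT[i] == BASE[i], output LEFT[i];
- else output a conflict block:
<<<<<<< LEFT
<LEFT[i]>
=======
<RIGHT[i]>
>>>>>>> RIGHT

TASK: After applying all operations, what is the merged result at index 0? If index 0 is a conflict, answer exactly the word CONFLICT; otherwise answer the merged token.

Final LEFT:  [echo, charlie, delta, delta, india, juliet, golf]
Final RIGHT: [delta, charlie, foxtrot, delta, india, juliet, golf]
i=0: L=echo, R=delta=BASE -> take LEFT -> echo
i=1: L=charlie R=charlie -> agree -> charlie
i=2: L=delta, R=foxtrot=BASE -> take LEFT -> delta
i=3: L=delta R=delta -> agree -> delta
i=4: L=india R=india -> agree -> india
i=5: L=juliet R=juliet -> agree -> juliet
i=6: L=golf R=golf -> agree -> golf
Index 0 -> echo

Answer: echo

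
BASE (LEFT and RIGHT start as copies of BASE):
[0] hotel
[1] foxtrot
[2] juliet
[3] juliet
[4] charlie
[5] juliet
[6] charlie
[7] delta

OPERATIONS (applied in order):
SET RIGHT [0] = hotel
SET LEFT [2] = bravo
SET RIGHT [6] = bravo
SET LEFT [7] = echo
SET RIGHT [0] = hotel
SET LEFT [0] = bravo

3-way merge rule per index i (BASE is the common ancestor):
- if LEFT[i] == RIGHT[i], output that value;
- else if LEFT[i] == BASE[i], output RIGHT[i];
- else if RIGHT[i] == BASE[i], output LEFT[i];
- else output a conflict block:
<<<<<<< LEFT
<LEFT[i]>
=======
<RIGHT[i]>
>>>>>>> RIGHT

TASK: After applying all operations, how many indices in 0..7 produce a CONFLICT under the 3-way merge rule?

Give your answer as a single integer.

Final LEFT:  [bravo, foxtrot, bravo, juliet, charlie, juliet, charlie, echo]
Final RIGHT: [hotel, foxtrot, juliet, juliet, charlie, juliet, bravo, delta]
i=0: L=bravo, R=hotel=BASE -> take LEFT -> bravo
i=1: L=foxtrot R=foxtrot -> agree -> foxtrot
i=2: L=bravo, R=juliet=BASE -> take LEFT -> bravo
i=3: L=juliet R=juliet -> agree -> juliet
i=4: L=charlie R=charlie -> agree -> charlie
i=5: L=juliet R=juliet -> agree -> juliet
i=6: L=charlie=BASE, R=bravo -> take RIGHT -> bravo
i=7: L=echo, R=delta=BASE -> take LEFT -> echo
Conflict count: 0

Answer: 0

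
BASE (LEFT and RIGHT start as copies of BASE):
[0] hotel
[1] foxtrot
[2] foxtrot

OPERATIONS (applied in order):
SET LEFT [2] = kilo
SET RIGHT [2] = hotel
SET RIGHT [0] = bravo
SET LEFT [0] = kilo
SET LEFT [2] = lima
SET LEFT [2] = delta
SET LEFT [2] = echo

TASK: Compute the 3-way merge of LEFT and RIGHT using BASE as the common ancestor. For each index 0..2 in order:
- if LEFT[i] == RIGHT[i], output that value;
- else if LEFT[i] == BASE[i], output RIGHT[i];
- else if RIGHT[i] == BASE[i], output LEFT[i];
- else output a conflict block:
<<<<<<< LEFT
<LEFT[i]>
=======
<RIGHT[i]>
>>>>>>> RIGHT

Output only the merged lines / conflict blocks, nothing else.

Answer: <<<<<<< LEFT
kilo
=======
bravo
>>>>>>> RIGHT
foxtrot
<<<<<<< LEFT
echo
=======
hotel
>>>>>>> RIGHT

Derivation:
Final LEFT:  [kilo, foxtrot, echo]
Final RIGHT: [bravo, foxtrot, hotel]
i=0: BASE=hotel L=kilo R=bravo all differ -> CONFLICT
i=1: L=foxtrot R=foxtrot -> agree -> foxtrot
i=2: BASE=foxtrot L=echo R=hotel all differ -> CONFLICT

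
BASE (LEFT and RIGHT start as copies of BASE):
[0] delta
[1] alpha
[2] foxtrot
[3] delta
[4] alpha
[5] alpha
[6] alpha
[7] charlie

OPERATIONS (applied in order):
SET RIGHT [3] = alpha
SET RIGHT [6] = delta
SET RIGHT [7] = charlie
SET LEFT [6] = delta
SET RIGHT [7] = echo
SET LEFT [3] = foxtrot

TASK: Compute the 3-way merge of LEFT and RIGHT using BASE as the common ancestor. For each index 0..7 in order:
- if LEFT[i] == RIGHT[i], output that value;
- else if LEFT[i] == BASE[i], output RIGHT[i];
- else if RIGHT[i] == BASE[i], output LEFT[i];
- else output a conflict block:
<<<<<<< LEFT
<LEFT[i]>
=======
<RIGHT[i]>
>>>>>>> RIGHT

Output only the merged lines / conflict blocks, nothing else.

Final LEFT:  [delta, alpha, foxtrot, foxtrot, alpha, alpha, delta, charlie]
Final RIGHT: [delta, alpha, foxtrot, alpha, alpha, alpha, delta, echo]
i=0: L=delta R=delta -> agree -> delta
i=1: L=alpha R=alpha -> agree -> alpha
i=2: L=foxtrot R=foxtrot -> agree -> foxtrot
i=3: BASE=delta L=foxtrot R=alpha all differ -> CONFLICT
i=4: L=alpha R=alpha -> agree -> alpha
i=5: L=alpha R=alpha -> agree -> alpha
i=6: L=delta R=delta -> agree -> delta
i=7: L=charlie=BASE, R=echo -> take RIGHT -> echo

Answer: delta
alpha
foxtrot
<<<<<<< LEFT
foxtrot
=======
alpha
>>>>>>> RIGHT
alpha
alpha
delta
echo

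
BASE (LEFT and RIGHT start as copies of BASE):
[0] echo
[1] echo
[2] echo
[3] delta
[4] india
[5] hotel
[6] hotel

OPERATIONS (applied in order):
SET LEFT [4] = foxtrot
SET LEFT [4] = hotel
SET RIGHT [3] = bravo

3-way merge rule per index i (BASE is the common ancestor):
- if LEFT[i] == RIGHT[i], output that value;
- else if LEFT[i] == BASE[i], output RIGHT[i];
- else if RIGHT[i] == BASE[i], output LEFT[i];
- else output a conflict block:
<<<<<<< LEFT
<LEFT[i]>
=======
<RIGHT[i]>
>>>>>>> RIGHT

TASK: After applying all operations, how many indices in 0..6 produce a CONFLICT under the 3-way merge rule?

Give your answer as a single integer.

Answer: 0

Derivation:
Final LEFT:  [echo, echo, echo, delta, hotel, hotel, hotel]
Final RIGHT: [echo, echo, echo, bravo, india, hotel, hotel]
i=0: L=echo R=echo -> agree -> echo
i=1: L=echo R=echo -> agree -> echo
i=2: L=echo R=echo -> agree -> echo
i=3: L=delta=BASE, R=bravo -> take RIGHT -> bravo
i=4: L=hotel, R=india=BASE -> take LEFT -> hotel
i=5: L=hotel R=hotel -> agree -> hotel
i=6: L=hotel R=hotel -> agree -> hotel
Conflict count: 0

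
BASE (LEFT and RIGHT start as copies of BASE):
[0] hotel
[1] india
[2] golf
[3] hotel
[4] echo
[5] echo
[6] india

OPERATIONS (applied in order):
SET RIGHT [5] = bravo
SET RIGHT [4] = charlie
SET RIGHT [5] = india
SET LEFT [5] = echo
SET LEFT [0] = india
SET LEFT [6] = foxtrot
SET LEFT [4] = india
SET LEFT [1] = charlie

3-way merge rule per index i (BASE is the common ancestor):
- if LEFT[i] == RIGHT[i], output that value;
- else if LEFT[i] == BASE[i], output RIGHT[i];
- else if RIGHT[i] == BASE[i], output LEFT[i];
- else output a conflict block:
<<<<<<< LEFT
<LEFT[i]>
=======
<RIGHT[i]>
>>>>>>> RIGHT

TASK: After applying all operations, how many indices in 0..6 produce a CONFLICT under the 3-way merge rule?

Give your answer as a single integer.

Answer: 1

Derivation:
Final LEFT:  [india, charlie, golf, hotel, india, echo, foxtrot]
Final RIGHT: [hotel, india, golf, hotel, charlie, india, india]
i=0: L=india, R=hotel=BASE -> take LEFT -> india
i=1: L=charlie, R=india=BASE -> take LEFT -> charlie
i=2: L=golf R=golf -> agree -> golf
i=3: L=hotel R=hotel -> agree -> hotel
i=4: BASE=echo L=india R=charlie all differ -> CONFLICT
i=5: L=echo=BASE, R=india -> take RIGHT -> india
i=6: L=foxtrot, R=india=BASE -> take LEFT -> foxtrot
Conflict count: 1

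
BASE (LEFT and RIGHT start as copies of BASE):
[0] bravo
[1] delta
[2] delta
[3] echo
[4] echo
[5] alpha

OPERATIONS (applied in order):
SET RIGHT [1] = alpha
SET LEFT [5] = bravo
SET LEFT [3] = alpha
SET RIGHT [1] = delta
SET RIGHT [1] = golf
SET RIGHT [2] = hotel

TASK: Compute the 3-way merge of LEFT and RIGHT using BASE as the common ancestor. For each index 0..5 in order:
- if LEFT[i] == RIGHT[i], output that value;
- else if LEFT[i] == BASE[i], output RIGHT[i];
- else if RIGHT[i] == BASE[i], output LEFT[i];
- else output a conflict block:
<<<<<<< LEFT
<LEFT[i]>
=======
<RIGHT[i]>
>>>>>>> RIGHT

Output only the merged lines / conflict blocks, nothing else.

Final LEFT:  [bravo, delta, delta, alpha, echo, bravo]
Final RIGHT: [bravo, golf, hotel, echo, echo, alpha]
i=0: L=bravo R=bravo -> agree -> bravo
i=1: L=delta=BASE, R=golf -> take RIGHT -> golf
i=2: L=delta=BASE, R=hotel -> take RIGHT -> hotel
i=3: L=alpha, R=echo=BASE -> take LEFT -> alpha
i=4: L=echo R=echo -> agree -> echo
i=5: L=bravo, R=alpha=BASE -> take LEFT -> bravo

Answer: bravo
golf
hotel
alpha
echo
bravo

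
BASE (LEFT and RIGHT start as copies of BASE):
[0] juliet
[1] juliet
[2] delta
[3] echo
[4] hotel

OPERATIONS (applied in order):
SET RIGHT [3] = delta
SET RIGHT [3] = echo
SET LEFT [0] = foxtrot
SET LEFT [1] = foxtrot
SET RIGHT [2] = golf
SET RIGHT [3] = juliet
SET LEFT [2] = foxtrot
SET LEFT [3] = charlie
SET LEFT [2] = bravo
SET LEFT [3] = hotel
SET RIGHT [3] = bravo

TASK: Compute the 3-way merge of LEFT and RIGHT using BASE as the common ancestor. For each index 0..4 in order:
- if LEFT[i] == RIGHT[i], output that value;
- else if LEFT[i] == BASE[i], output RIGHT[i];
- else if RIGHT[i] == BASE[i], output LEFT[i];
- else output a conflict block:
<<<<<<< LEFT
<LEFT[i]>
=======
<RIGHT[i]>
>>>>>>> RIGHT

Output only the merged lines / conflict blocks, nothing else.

Final LEFT:  [foxtrot, foxtrot, bravo, hotel, hotel]
Final RIGHT: [juliet, juliet, golf, bravo, hotel]
i=0: L=foxtrot, R=juliet=BASE -> take LEFT -> foxtrot
i=1: L=foxtrot, R=juliet=BASE -> take LEFT -> foxtrot
i=2: BASE=delta L=bravo R=golf all differ -> CONFLICT
i=3: BASE=echo L=hotel R=bravo all differ -> CONFLICT
i=4: L=hotel R=hotel -> agree -> hotel

Answer: foxtrot
foxtrot
<<<<<<< LEFT
bravo
=======
golf
>>>>>>> RIGHT
<<<<<<< LEFT
hotel
=======
bravo
>>>>>>> RIGHT
hotel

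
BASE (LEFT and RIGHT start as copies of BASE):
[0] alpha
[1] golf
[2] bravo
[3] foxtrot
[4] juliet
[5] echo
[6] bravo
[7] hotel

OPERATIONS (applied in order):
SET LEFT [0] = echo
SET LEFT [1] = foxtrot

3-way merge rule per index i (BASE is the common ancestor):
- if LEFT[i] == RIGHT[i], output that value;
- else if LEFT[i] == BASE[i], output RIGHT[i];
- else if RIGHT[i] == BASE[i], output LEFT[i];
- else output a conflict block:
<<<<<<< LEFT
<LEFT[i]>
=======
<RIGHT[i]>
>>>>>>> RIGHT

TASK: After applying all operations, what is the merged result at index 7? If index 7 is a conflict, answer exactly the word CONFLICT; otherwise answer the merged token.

Answer: hotel

Derivation:
Final LEFT:  [echo, foxtrot, bravo, foxtrot, juliet, echo, bravo, hotel]
Final RIGHT: [alpha, golf, bravo, foxtrot, juliet, echo, bravo, hotel]
i=0: L=echo, R=alpha=BASE -> take LEFT -> echo
i=1: L=foxtrot, R=golf=BASE -> take LEFT -> foxtrot
i=2: L=bravo R=bravo -> agree -> bravo
i=3: L=foxtrot R=foxtrot -> agree -> foxtrot
i=4: L=juliet R=juliet -> agree -> juliet
i=5: L=echo R=echo -> agree -> echo
i=6: L=bravo R=bravo -> agree -> bravo
i=7: L=hotel R=hotel -> agree -> hotel
Index 7 -> hotel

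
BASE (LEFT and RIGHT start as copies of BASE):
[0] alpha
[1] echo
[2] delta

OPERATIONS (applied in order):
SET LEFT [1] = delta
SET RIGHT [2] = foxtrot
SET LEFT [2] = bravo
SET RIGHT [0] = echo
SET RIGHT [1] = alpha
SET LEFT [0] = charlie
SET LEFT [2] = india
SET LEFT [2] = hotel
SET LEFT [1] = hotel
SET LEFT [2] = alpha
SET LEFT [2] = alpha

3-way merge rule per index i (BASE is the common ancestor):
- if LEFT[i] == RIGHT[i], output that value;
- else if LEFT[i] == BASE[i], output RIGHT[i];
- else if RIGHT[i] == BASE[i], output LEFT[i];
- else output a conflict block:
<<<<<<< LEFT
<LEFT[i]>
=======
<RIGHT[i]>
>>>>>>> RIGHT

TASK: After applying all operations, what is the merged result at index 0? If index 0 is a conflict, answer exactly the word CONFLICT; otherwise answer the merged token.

Answer: CONFLICT

Derivation:
Final LEFT:  [charlie, hotel, alpha]
Final RIGHT: [echo, alpha, foxtrot]
i=0: BASE=alpha L=charlie R=echo all differ -> CONFLICT
i=1: BASE=echo L=hotel R=alpha all differ -> CONFLICT
i=2: BASE=delta L=alpha R=foxtrot all differ -> CONFLICT
Index 0 -> CONFLICT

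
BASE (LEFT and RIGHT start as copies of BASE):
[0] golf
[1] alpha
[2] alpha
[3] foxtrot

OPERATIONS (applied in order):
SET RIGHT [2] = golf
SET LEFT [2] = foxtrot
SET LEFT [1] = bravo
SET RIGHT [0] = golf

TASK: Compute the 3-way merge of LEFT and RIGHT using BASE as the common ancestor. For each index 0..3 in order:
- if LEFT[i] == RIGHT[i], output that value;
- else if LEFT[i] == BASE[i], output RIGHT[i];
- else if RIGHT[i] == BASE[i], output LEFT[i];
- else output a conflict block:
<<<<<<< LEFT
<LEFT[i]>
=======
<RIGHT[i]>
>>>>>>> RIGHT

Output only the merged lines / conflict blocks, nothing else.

Final LEFT:  [golf, bravo, foxtrot, foxtrot]
Final RIGHT: [golf, alpha, golf, foxtrot]
i=0: L=golf R=golf -> agree -> golf
i=1: L=bravo, R=alpha=BASE -> take LEFT -> bravo
i=2: BASE=alpha L=foxtrot R=golf all differ -> CONFLICT
i=3: L=foxtrot R=foxtrot -> agree -> foxtrot

Answer: golf
bravo
<<<<<<< LEFT
foxtrot
=======
golf
>>>>>>> RIGHT
foxtrot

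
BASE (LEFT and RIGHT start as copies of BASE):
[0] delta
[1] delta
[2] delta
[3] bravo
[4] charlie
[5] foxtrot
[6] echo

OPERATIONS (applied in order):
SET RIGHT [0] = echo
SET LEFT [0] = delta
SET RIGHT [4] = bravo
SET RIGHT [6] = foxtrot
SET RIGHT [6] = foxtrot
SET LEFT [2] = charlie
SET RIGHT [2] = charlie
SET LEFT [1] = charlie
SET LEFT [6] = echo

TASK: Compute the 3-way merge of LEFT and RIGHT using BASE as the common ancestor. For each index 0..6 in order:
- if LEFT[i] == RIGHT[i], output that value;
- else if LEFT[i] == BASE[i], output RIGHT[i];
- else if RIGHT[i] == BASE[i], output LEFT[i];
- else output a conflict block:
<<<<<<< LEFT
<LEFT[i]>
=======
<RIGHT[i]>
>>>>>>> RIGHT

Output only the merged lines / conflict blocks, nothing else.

Answer: echo
charlie
charlie
bravo
bravo
foxtrot
foxtrot

Derivation:
Final LEFT:  [delta, charlie, charlie, bravo, charlie, foxtrot, echo]
Final RIGHT: [echo, delta, charlie, bravo, bravo, foxtrot, foxtrot]
i=0: L=delta=BASE, R=echo -> take RIGHT -> echo
i=1: L=charlie, R=delta=BASE -> take LEFT -> charlie
i=2: L=charlie R=charlie -> agree -> charlie
i=3: L=bravo R=bravo -> agree -> bravo
i=4: L=charlie=BASE, R=bravo -> take RIGHT -> bravo
i=5: L=foxtrot R=foxtrot -> agree -> foxtrot
i=6: L=echo=BASE, R=foxtrot -> take RIGHT -> foxtrot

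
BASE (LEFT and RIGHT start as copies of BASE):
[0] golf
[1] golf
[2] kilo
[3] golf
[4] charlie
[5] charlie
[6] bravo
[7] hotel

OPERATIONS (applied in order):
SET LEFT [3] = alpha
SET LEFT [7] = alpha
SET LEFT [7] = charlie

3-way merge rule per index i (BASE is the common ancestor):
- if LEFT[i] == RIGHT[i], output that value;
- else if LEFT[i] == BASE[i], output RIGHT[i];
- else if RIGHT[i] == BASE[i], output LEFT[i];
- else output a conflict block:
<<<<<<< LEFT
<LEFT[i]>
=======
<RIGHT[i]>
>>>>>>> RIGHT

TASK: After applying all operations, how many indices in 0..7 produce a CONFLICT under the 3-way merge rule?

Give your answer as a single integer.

Answer: 0

Derivation:
Final LEFT:  [golf, golf, kilo, alpha, charlie, charlie, bravo, charlie]
Final RIGHT: [golf, golf, kilo, golf, charlie, charlie, bravo, hotel]
i=0: L=golf R=golf -> agree -> golf
i=1: L=golf R=golf -> agree -> golf
i=2: L=kilo R=kilo -> agree -> kilo
i=3: L=alpha, R=golf=BASE -> take LEFT -> alpha
i=4: L=charlie R=charlie -> agree -> charlie
i=5: L=charlie R=charlie -> agree -> charlie
i=6: L=bravo R=bravo -> agree -> bravo
i=7: L=charlie, R=hotel=BASE -> take LEFT -> charlie
Conflict count: 0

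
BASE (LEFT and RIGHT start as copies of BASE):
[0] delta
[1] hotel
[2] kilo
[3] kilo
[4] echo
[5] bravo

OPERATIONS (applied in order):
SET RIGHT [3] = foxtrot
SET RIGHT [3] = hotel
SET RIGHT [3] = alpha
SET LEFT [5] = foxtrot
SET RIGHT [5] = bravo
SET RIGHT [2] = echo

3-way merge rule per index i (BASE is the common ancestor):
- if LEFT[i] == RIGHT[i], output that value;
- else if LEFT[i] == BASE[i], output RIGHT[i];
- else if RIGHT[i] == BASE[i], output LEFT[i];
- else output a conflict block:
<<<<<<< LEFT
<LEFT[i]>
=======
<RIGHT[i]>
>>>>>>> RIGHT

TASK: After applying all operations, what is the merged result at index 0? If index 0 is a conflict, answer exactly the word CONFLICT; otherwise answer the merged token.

Final LEFT:  [delta, hotel, kilo, kilo, echo, foxtrot]
Final RIGHT: [delta, hotel, echo, alpha, echo, bravo]
i=0: L=delta R=delta -> agree -> delta
i=1: L=hotel R=hotel -> agree -> hotel
i=2: L=kilo=BASE, R=echo -> take RIGHT -> echo
i=3: L=kilo=BASE, R=alpha -> take RIGHT -> alpha
i=4: L=echo R=echo -> agree -> echo
i=5: L=foxtrot, R=bravo=BASE -> take LEFT -> foxtrot
Index 0 -> delta

Answer: delta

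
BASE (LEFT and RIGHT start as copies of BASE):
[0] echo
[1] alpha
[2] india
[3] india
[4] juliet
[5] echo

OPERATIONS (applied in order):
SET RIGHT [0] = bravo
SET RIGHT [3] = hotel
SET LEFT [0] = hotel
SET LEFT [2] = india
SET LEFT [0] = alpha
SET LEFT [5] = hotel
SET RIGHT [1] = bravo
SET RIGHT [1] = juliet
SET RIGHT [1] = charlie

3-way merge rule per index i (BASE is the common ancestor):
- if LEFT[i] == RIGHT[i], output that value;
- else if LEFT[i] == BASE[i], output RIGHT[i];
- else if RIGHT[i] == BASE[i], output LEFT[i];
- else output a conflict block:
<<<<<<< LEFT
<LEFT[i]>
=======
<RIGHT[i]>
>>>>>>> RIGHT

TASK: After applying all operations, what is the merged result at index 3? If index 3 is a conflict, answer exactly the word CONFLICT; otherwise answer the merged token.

Final LEFT:  [alpha, alpha, india, india, juliet, hotel]
Final RIGHT: [bravo, charlie, india, hotel, juliet, echo]
i=0: BASE=echo L=alpha R=bravo all differ -> CONFLICT
i=1: L=alpha=BASE, R=charlie -> take RIGHT -> charlie
i=2: L=india R=india -> agree -> india
i=3: L=india=BASE, R=hotel -> take RIGHT -> hotel
i=4: L=juliet R=juliet -> agree -> juliet
i=5: L=hotel, R=echo=BASE -> take LEFT -> hotel
Index 3 -> hotel

Answer: hotel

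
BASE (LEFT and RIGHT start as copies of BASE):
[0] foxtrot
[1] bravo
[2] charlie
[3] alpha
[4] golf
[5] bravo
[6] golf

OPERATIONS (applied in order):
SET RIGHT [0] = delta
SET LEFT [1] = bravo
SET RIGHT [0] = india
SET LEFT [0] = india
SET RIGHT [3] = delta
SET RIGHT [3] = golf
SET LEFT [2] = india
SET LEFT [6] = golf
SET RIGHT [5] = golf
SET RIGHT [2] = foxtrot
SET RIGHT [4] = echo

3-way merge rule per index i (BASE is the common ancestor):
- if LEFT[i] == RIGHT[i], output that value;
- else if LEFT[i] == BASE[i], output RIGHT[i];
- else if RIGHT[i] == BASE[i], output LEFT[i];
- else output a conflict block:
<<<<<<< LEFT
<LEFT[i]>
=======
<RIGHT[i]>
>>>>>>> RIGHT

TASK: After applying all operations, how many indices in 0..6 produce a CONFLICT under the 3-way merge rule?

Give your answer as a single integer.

Answer: 1

Derivation:
Final LEFT:  [india, bravo, india, alpha, golf, bravo, golf]
Final RIGHT: [india, bravo, foxtrot, golf, echo, golf, golf]
i=0: L=india R=india -> agree -> india
i=1: L=bravo R=bravo -> agree -> bravo
i=2: BASE=charlie L=india R=foxtrot all differ -> CONFLICT
i=3: L=alpha=BASE, R=golf -> take RIGHT -> golf
i=4: L=golf=BASE, R=echo -> take RIGHT -> echo
i=5: L=bravo=BASE, R=golf -> take RIGHT -> golf
i=6: L=golf R=golf -> agree -> golf
Conflict count: 1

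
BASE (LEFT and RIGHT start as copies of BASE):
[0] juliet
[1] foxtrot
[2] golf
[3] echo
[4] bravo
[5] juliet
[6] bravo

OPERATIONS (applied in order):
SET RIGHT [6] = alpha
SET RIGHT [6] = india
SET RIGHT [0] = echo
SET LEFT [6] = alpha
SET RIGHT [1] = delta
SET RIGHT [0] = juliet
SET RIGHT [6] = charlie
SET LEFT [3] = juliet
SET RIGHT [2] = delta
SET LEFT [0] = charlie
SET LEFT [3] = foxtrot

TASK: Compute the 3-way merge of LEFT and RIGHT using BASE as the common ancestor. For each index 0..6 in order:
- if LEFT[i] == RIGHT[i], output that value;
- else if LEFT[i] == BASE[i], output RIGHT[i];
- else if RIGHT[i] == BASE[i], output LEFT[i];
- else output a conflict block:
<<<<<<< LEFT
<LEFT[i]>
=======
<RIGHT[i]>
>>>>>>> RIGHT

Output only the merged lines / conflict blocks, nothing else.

Answer: charlie
delta
delta
foxtrot
bravo
juliet
<<<<<<< LEFT
alpha
=======
charlie
>>>>>>> RIGHT

Derivation:
Final LEFT:  [charlie, foxtrot, golf, foxtrot, bravo, juliet, alpha]
Final RIGHT: [juliet, delta, delta, echo, bravo, juliet, charlie]
i=0: L=charlie, R=juliet=BASE -> take LEFT -> charlie
i=1: L=foxtrot=BASE, R=delta -> take RIGHT -> delta
i=2: L=golf=BASE, R=delta -> take RIGHT -> delta
i=3: L=foxtrot, R=echo=BASE -> take LEFT -> foxtrot
i=4: L=bravo R=bravo -> agree -> bravo
i=5: L=juliet R=juliet -> agree -> juliet
i=6: BASE=bravo L=alpha R=charlie all differ -> CONFLICT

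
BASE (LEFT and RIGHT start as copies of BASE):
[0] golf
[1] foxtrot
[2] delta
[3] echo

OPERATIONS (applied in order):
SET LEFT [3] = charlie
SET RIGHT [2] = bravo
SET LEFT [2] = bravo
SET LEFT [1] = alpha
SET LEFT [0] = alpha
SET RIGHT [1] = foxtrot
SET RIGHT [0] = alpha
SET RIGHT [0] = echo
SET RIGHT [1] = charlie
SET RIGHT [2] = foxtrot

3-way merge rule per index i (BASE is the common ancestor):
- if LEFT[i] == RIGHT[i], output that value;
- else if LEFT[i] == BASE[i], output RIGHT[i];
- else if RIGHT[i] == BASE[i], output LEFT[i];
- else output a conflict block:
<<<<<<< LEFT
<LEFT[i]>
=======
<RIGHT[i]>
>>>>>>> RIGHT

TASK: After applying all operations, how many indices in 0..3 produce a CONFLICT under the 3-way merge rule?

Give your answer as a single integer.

Final LEFT:  [alpha, alpha, bravo, charlie]
Final RIGHT: [echo, charlie, foxtrot, echo]
i=0: BASE=golf L=alpha R=echo all differ -> CONFLICT
i=1: BASE=foxtrot L=alpha R=charlie all differ -> CONFLICT
i=2: BASE=delta L=bravo R=foxtrot all differ -> CONFLICT
i=3: L=charlie, R=echo=BASE -> take LEFT -> charlie
Conflict count: 3

Answer: 3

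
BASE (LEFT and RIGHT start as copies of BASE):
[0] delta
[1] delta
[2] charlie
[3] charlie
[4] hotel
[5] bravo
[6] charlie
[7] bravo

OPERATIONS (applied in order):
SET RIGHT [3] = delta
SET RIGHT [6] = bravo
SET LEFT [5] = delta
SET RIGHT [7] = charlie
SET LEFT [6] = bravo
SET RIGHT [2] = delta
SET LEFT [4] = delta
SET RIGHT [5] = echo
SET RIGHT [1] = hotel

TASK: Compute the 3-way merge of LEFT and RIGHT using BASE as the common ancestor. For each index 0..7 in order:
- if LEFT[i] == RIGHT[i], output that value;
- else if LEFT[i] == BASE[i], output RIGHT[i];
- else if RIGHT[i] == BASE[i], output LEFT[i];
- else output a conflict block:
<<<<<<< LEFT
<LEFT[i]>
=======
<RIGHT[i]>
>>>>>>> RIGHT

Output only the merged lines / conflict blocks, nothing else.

Answer: delta
hotel
delta
delta
delta
<<<<<<< LEFT
delta
=======
echo
>>>>>>> RIGHT
bravo
charlie

Derivation:
Final LEFT:  [delta, delta, charlie, charlie, delta, delta, bravo, bravo]
Final RIGHT: [delta, hotel, delta, delta, hotel, echo, bravo, charlie]
i=0: L=delta R=delta -> agree -> delta
i=1: L=delta=BASE, R=hotel -> take RIGHT -> hotel
i=2: L=charlie=BASE, R=delta -> take RIGHT -> delta
i=3: L=charlie=BASE, R=delta -> take RIGHT -> delta
i=4: L=delta, R=hotel=BASE -> take LEFT -> delta
i=5: BASE=bravo L=delta R=echo all differ -> CONFLICT
i=6: L=bravo R=bravo -> agree -> bravo
i=7: L=bravo=BASE, R=charlie -> take RIGHT -> charlie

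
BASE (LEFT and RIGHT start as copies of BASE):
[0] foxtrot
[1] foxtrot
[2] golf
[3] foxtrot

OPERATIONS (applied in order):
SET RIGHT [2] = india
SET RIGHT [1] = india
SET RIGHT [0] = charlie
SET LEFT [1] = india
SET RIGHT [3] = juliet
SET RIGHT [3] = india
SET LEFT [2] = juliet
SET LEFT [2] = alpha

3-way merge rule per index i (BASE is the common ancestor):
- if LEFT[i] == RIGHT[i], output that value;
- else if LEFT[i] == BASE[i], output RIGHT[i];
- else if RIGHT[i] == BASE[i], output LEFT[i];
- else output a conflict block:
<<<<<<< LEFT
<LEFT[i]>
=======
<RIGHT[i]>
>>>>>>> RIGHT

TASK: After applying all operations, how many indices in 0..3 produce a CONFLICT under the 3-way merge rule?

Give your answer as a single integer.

Final LEFT:  [foxtrot, india, alpha, foxtrot]
Final RIGHT: [charlie, india, india, india]
i=0: L=foxtrot=BASE, R=charlie -> take RIGHT -> charlie
i=1: L=india R=india -> agree -> india
i=2: BASE=golf L=alpha R=india all differ -> CONFLICT
i=3: L=foxtrot=BASE, R=india -> take RIGHT -> india
Conflict count: 1

Answer: 1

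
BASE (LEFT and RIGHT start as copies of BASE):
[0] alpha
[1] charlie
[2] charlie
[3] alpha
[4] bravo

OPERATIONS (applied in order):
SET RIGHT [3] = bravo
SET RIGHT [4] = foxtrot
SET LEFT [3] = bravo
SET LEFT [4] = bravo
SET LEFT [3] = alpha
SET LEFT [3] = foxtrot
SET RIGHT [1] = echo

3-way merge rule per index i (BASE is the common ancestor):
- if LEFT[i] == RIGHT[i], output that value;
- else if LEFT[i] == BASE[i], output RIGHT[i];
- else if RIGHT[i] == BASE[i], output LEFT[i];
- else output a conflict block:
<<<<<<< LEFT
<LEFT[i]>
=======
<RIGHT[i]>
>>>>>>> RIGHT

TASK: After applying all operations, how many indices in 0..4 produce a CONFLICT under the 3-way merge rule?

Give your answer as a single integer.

Final LEFT:  [alpha, charlie, charlie, foxtrot, bravo]
Final RIGHT: [alpha, echo, charlie, bravo, foxtrot]
i=0: L=alpha R=alpha -> agree -> alpha
i=1: L=charlie=BASE, R=echo -> take RIGHT -> echo
i=2: L=charlie R=charlie -> agree -> charlie
i=3: BASE=alpha L=foxtrot R=bravo all differ -> CONFLICT
i=4: L=bravo=BASE, R=foxtrot -> take RIGHT -> foxtrot
Conflict count: 1

Answer: 1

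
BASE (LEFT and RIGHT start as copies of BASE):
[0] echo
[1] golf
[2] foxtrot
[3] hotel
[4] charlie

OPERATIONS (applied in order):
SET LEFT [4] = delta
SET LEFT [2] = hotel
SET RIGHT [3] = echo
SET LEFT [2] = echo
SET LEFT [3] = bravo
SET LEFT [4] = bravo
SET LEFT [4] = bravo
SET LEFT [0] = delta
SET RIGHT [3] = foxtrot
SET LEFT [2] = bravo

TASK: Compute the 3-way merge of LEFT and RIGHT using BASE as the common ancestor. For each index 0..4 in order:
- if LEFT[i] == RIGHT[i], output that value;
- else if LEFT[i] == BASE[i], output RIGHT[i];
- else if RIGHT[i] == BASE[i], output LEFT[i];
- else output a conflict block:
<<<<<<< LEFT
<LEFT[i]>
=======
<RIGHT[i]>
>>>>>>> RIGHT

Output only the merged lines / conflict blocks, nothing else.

Final LEFT:  [delta, golf, bravo, bravo, bravo]
Final RIGHT: [echo, golf, foxtrot, foxtrot, charlie]
i=0: L=delta, R=echo=BASE -> take LEFT -> delta
i=1: L=golf R=golf -> agree -> golf
i=2: L=bravo, R=foxtrot=BASE -> take LEFT -> bravo
i=3: BASE=hotel L=bravo R=foxtrot all differ -> CONFLICT
i=4: L=bravo, R=charlie=BASE -> take LEFT -> bravo

Answer: delta
golf
bravo
<<<<<<< LEFT
bravo
=======
foxtrot
>>>>>>> RIGHT
bravo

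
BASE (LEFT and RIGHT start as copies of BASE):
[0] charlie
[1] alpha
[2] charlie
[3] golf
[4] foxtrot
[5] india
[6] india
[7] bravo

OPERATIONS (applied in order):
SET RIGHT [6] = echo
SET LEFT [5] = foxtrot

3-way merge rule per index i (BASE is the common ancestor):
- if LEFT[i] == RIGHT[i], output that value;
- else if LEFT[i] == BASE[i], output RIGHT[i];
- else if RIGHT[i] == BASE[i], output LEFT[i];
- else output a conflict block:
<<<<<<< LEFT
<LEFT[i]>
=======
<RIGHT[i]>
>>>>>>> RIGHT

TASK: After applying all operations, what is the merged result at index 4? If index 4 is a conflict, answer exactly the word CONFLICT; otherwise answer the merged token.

Answer: foxtrot

Derivation:
Final LEFT:  [charlie, alpha, charlie, golf, foxtrot, foxtrot, india, bravo]
Final RIGHT: [charlie, alpha, charlie, golf, foxtrot, india, echo, bravo]
i=0: L=charlie R=charlie -> agree -> charlie
i=1: L=alpha R=alpha -> agree -> alpha
i=2: L=charlie R=charlie -> agree -> charlie
i=3: L=golf R=golf -> agree -> golf
i=4: L=foxtrot R=foxtrot -> agree -> foxtrot
i=5: L=foxtrot, R=india=BASE -> take LEFT -> foxtrot
i=6: L=india=BASE, R=echo -> take RIGHT -> echo
i=7: L=bravo R=bravo -> agree -> bravo
Index 4 -> foxtrot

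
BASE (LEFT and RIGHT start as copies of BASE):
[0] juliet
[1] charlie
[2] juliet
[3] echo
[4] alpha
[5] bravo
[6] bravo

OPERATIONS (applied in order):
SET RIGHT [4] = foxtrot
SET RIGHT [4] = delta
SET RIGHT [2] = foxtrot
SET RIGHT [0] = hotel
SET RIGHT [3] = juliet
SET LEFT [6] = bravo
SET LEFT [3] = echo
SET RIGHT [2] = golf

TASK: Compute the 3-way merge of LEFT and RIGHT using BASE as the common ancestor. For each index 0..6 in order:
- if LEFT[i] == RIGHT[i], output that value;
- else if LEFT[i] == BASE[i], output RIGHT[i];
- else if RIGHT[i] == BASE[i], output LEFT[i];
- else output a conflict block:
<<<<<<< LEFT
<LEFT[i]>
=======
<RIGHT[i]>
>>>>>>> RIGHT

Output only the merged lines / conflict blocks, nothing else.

Final LEFT:  [juliet, charlie, juliet, echo, alpha, bravo, bravo]
Final RIGHT: [hotel, charlie, golf, juliet, delta, bravo, bravo]
i=0: L=juliet=BASE, R=hotel -> take RIGHT -> hotel
i=1: L=charlie R=charlie -> agree -> charlie
i=2: L=juliet=BASE, R=golf -> take RIGHT -> golf
i=3: L=echo=BASE, R=juliet -> take RIGHT -> juliet
i=4: L=alpha=BASE, R=delta -> take RIGHT -> delta
i=5: L=bravo R=bravo -> agree -> bravo
i=6: L=bravo R=bravo -> agree -> bravo

Answer: hotel
charlie
golf
juliet
delta
bravo
bravo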